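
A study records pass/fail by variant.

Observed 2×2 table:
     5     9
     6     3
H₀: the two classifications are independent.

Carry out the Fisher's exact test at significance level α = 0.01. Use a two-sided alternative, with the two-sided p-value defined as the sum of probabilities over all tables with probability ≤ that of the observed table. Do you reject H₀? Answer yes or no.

reject H₀: no

Margins: r₁=14, r₂=9, c₁=11, c₂=12, n=23
p_obs = C(14,5)·C(9,6)/C(23,11); sum pmf over tables with pmf ≤ p_obs
p-value (two-sided) = 0.21376
At α=0.01: p ≥ α → fail to reject H₀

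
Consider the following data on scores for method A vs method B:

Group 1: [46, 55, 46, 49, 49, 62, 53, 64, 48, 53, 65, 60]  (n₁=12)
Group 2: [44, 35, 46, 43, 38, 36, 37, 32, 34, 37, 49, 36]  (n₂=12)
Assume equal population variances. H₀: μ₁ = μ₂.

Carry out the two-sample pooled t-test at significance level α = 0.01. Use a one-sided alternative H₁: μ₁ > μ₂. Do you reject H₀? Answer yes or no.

x̄₁=54.167, s₁=6.991, n₁=12
x̄₂=38.917, s₂=5.282, n₂=12
s_p² = [11·6.991² + 11·5.282²]/22 = 38.3902
SE = √(s_p²·(1/12+1/12)) = 2.5295
t = (54.167−38.917)/2.5295 = 6.0289
df = 22
p-value (one-sided, H₁ greater) = 0.00000
At α=0.01: p < α → reject H₀

reject H₀: yes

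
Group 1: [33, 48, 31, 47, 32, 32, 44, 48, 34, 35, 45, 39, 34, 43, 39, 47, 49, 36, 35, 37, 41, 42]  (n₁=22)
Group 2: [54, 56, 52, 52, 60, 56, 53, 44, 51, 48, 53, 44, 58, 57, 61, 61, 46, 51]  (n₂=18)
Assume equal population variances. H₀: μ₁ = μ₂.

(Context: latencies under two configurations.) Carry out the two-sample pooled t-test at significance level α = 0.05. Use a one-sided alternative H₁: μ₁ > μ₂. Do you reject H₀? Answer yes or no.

x̄₁=39.591, s₁=6.037, n₁=22
x̄₂=53.167, s₂=5.328, n₂=18
s_p² = [21·6.037² + 17·5.328²]/38 = 32.8373
SE = √(s_p²·(1/22+1/18)) = 1.8212
t = (39.591−53.167)/1.8212 = -7.4541
df = 38
p-value (one-sided, H₁ greater) = 1.00000
At α=0.05: p ≥ α → fail to reject H₀

reject H₀: no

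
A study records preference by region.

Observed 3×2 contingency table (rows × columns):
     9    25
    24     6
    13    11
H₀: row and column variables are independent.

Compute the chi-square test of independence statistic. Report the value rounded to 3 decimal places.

test statistic = 18.352

Row totals [34, 30, 24], col totals [46, 42], n=88
χ² = (9−17.77)²/17.77 + (25−16.23)²/16.23 + (24−15.68)²/15.68 + (6−14.32)²/14.32 + (13−12.55)²/12.55 + (11−11.45)²/11.45 = 18.3522
df = 2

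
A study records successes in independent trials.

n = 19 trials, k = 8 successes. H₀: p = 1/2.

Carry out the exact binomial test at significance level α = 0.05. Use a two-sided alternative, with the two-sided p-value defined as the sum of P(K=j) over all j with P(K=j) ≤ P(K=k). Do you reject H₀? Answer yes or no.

Exact binomial: n=19, k=8, p₀=1/2=0.5000
P(X=j) = C(n,j)·p₀^j·(1−p₀)^(n−j); p = Σ P(X=j) over j with P(X=j) ≤ P(X=8)
p-value (two-sided) = 0.64761
At α=0.05: p ≥ α → fail to reject H₀

reject H₀: no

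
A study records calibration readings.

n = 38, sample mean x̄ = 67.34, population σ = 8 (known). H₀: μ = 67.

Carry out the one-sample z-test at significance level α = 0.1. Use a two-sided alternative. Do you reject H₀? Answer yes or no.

SE = σ/√n = 8/√38 = 1.2978
z = (x̄−μ₀)/SE = (67.34−67)/1.2978 = 0.2620
p-value (two-sided) = 0.79333
At α=0.1: p ≥ α → fail to reject H₀

reject H₀: no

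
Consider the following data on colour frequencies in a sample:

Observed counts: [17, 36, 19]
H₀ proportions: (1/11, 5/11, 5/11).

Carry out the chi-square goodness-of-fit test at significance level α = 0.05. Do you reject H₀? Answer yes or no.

n = 72; E_i = n·p_i = [6.55, 32.73, 32.73]
χ² = (17−6.55)²/6.55 + (36−32.73)²/32.73 + (19−32.73)²/32.73 = 22.7833
df = 2
p-value (upper-tail) = 0.00001
At α=0.05: p < α → reject H₀

reject H₀: yes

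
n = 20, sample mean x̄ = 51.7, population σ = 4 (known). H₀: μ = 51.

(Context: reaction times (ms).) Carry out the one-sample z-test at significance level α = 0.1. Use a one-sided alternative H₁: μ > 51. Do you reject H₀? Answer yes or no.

SE = σ/√n = 4/√20 = 0.8944
z = (x̄−μ₀)/SE = (51.7−51)/0.8944 = 0.7826
p-value (one-sided, H₁ greater) = 0.21692
At α=0.1: p ≥ α → fail to reject H₀

reject H₀: no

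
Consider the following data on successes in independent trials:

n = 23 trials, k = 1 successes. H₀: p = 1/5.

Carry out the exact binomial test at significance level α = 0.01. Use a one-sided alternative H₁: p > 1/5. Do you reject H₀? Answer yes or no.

Exact binomial: n=23, k=1, p₀=1/5=0.2000
P(X≥1) from Σ C(n,i)·p₀^i·(1−p₀)^(n−i)
p-value (one-sided, H₁ greater) = 0.99410
At α=0.01: p ≥ α → fail to reject H₀

reject H₀: no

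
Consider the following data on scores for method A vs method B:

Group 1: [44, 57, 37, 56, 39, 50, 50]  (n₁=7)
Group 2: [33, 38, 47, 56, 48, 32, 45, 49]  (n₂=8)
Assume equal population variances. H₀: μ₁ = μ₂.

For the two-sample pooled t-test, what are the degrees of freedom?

degrees of freedom = 13

df = n₁ + n₂ − 2 = 7 + 8 − 2 = 13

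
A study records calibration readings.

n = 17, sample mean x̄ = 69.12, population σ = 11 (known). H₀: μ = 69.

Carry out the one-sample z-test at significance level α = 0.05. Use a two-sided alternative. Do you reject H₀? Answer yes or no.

SE = σ/√n = 11/√17 = 2.6679
z = (x̄−μ₀)/SE = (69.12−69)/2.6679 = 0.0450
p-value (two-sided) = 0.96412
At α=0.05: p ≥ α → fail to reject H₀

reject H₀: no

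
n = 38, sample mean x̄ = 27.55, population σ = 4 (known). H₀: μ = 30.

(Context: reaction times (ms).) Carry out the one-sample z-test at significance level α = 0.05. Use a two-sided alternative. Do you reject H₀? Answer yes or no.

SE = σ/√n = 4/√38 = 0.6489
z = (x̄−μ₀)/SE = (27.55−30)/0.6489 = -3.7757
p-value (two-sided) = 0.00016
At α=0.05: p < α → reject H₀

reject H₀: yes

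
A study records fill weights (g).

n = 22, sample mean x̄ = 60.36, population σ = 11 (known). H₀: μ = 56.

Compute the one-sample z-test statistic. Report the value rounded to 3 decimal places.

test statistic = 1.859

SE = σ/√n = 11/√22 = 2.3452
z = (x̄−μ₀)/SE = (60.36−56)/2.3452 = 1.8591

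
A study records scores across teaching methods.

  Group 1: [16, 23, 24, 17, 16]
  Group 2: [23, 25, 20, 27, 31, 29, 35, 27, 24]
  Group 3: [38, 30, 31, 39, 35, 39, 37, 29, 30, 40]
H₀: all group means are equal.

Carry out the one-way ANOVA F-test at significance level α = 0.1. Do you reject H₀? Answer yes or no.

reject H₀: yes

Group means [19.20, 26.78, 34.80], grand mean 28.542
SSB = Σnᵢ(x̄ᵢ−x̄)² = 856.003; SSW = ΣΣ(x−x̄ᵢ)² = 395.956
MSB = 856.003/2 = 428.0014; MSW = 395.956/21 = 18.8550
F = MSB/MSW = 22.6996
df = (2, 21)
p-value (upper-tail) = 0.00001
At α=0.1: p < α → reject H₀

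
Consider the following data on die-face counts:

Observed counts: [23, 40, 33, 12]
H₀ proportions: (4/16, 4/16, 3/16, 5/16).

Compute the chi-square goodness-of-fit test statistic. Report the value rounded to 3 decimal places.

test statistic = 28.896

n = 108; E_i = n·p_i = [27.00, 27.00, 20.25, 33.75]
χ² = (23−27.00)²/27.00 + (40−27.00)²/27.00 + (33−20.25)²/20.25 + (12−33.75)²/33.75 = 28.8963
df = 3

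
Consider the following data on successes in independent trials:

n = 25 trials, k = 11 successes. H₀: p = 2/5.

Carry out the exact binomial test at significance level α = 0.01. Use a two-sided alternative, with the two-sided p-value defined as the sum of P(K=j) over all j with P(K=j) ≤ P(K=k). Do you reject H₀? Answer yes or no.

reject H₀: no

Exact binomial: n=25, k=11, p₀=2/5=0.4000
P(X=j) = C(n,j)·p₀^j·(1−p₀)^(n−j); p = Σ P(X=j) over j with P(X=j) ≤ P(X=11)
p-value (two-sided) = 0.68776
At α=0.01: p ≥ α → fail to reject H₀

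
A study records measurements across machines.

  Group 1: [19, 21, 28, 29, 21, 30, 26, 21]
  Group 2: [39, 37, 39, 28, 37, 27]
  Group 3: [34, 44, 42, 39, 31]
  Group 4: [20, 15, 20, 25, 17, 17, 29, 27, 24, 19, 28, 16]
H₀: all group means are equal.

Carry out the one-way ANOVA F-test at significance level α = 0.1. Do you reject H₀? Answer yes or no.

Group means [24.38, 34.50, 38.00, 21.42], grand mean 27.387
SSB = Σnᵢ(x̄ᵢ−x̄)² = 1367.063; SSW = ΣΣ(x−x̄ᵢ)² = 672.292
MSB = 1367.063/3 = 455.6877; MSW = 672.292/27 = 24.8997
F = MSB/MSW = 18.3009
df = (3, 27)
p-value (upper-tail) = 0.00000
At α=0.1: p < α → reject H₀

reject H₀: yes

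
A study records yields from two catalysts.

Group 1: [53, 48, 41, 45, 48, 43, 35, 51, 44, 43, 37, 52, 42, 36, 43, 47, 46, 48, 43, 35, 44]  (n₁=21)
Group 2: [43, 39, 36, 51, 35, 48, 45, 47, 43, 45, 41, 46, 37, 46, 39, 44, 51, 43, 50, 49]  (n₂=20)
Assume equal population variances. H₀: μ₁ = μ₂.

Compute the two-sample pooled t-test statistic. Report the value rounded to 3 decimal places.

test statistic = 0.063

x̄₁=44.000, s₁=5.235, n₁=21
x̄₂=43.900, s₂=4.866, n₂=20
s_p² = [20·5.235² + 19·4.866²]/39 = 25.5846
SE = √(s_p²·(1/21+1/20)) = 1.5804
t = (44.000−43.900)/1.5804 = 0.0633
df = 39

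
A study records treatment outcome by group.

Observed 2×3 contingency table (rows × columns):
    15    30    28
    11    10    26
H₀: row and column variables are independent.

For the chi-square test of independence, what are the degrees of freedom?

df = (r−1)(c−1) = (2−1)·(3−1) = 2

degrees of freedom = 2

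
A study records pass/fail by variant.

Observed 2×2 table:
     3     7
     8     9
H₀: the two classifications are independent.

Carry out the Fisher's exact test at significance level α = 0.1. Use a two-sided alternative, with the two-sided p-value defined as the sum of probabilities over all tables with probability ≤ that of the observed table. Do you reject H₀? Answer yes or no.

Margins: r₁=10, r₂=17, c₁=11, c₂=16, n=27
p_obs = C(10,3)·C(17,8)/C(27,11); sum pmf over tables with pmf ≤ p_obs
p-value (two-sided) = 0.44755
At α=0.1: p ≥ α → fail to reject H₀

reject H₀: no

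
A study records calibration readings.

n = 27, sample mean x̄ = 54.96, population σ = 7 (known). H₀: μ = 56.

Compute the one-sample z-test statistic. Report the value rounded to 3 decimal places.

SE = σ/√n = 7/√27 = 1.3472
z = (x̄−μ₀)/SE = (54.96−56)/1.3472 = -0.7720

test statistic = -0.772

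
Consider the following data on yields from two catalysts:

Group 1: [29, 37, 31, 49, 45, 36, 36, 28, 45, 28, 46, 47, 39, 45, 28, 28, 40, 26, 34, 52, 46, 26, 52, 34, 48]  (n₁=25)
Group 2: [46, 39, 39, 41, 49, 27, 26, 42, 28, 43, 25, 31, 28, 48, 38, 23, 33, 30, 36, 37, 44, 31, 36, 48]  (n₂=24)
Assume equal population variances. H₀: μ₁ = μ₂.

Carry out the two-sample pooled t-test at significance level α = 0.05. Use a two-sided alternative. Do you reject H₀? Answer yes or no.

x̄₁=38.200, s₁=8.737, n₁=25
x̄₂=36.167, s₂=7.933, n₂=24
s_p² = [24·8.737² + 23·7.933²]/47 = 69.7730
SE = √(s_p²·(1/25+1/24)) = 2.3871
t = (38.200−36.167)/2.3871 = 0.8518
df = 47
p-value (two-sided) = 0.39864
At α=0.05: p ≥ α → fail to reject H₀

reject H₀: no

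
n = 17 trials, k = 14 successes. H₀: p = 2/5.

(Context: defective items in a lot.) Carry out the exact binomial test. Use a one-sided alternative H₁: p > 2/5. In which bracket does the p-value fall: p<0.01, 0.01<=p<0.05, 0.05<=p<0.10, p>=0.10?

p-value bracket: p<0.01

Exact binomial: n=17, k=14, p₀=2/5=0.4000
P(X≥14) from Σ C(n,i)·p₀^i·(1−p₀)^(n−i)
p-value (one-sided, H₁ greater) = 0.00045
→ bracket: p<0.01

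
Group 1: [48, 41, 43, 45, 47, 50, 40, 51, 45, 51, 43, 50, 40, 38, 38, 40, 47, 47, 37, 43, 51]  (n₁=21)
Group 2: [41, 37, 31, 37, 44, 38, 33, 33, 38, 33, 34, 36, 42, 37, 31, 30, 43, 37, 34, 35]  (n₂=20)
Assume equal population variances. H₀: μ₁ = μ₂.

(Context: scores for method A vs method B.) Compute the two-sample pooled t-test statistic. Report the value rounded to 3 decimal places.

test statistic = 6.090

x̄₁=44.524, s₁=4.686, n₁=21
x̄₂=36.200, s₂=4.021, n₂=20
s_p² = [20·4.686² + 19·4.021²]/39 = 19.1394
SE = √(s_p²·(1/21+1/20)) = 1.3669
t = (44.524−36.200)/1.3669 = 6.0896
df = 39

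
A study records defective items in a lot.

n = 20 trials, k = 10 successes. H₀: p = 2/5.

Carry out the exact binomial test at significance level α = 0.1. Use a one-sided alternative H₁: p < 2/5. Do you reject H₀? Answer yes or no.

reject H₀: no

Exact binomial: n=20, k=10, p₀=2/5=0.4000
P(X≤10) from Σ C(n,i)·p₀^i·(1−p₀)^(n−i)
p-value (one-sided, H₁ less) = 0.87248
At α=0.1: p ≥ α → fail to reject H₀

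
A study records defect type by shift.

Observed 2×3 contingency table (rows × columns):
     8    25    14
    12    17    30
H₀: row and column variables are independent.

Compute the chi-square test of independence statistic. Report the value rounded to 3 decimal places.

test statistic = 6.872

Row totals [47, 59], col totals [20, 42, 44], n=106
χ² = (8−8.87)²/8.87 + (25−18.62)²/18.62 + (14−19.51)²/19.51 + (12−11.13)²/11.13 + (17−23.38)²/23.38 + (30−24.49)²/24.49 = 6.8716
df = 2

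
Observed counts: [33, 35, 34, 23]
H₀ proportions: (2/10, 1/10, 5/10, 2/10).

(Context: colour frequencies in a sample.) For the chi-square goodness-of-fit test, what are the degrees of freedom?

df = k − 1 = 4 − 1 = 3

degrees of freedom = 3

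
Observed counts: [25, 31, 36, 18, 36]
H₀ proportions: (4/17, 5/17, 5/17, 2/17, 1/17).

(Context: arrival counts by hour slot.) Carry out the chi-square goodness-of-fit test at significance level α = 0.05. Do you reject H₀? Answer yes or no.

n = 146; E_i = n·p_i = [34.35, 42.94, 42.94, 17.18, 8.59]
χ² = (25−34.35)²/34.35 + (31−42.94)²/42.94 + (36−42.94)²/42.94 + (18−17.18)²/17.18 + (36−8.59)²/8.59 = 94.5209
df = 4
p-value (upper-tail) = 0.00000
At α=0.05: p < α → reject H₀

reject H₀: yes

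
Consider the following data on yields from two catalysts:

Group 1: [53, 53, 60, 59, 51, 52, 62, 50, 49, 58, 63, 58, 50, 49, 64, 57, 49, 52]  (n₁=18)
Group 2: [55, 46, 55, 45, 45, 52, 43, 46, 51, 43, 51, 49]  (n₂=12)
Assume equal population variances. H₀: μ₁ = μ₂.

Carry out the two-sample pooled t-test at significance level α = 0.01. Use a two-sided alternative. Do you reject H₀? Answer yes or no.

x̄₁=54.944, s₁=5.185, n₁=18
x̄₂=48.417, s₂=4.337, n₂=12
s_p² = [17·5.185² + 11·4.337²]/28 = 23.7093
SE = √(s_p²·(1/18+1/12)) = 1.8147
t = (54.944−48.417)/1.8147 = 3.5973
df = 28
p-value (two-sided) = 0.00122
At α=0.01: p < α → reject H₀

reject H₀: yes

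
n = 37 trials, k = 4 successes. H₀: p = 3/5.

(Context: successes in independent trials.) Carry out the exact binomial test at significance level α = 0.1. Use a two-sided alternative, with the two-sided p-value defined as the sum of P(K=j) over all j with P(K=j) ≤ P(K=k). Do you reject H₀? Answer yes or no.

reject H₀: yes

Exact binomial: n=37, k=4, p₀=3/5=0.6000
P(X=j) = C(n,j)·p₀^j·(1−p₀)^(n−j); p = Σ P(X=j) over j with P(X=j) ≤ P(X=4)
p-value (two-sided) = 0.00000
At α=0.1: p < α → reject H₀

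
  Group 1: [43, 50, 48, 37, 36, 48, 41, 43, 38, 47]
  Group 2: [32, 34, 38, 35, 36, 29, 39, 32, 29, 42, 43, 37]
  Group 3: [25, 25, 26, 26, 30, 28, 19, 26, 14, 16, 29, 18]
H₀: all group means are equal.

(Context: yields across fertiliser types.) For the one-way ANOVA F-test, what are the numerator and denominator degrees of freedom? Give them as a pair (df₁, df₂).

degrees of freedom = [2, 31]

k = 3 groups, N = 34 total
df = (k−1, N−k) = (3−1, 34−3) = (2, 31)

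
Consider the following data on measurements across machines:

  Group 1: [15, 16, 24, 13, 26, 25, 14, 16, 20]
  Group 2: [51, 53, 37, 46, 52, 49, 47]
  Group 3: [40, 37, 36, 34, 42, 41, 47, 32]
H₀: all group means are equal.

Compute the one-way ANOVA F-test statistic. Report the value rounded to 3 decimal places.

test statistic = 69.201

Group means [18.78, 47.86, 38.62], grand mean 33.875
SSB = Σnᵢ(x̄ᵢ−x̄)² = 3600.337; SSW = ΣΣ(x−x̄ᵢ)² = 546.288
MSB = 3600.337/2 = 1800.1687; MSW = 546.288/21 = 26.0137
F = MSB/MSW = 69.2008
df = (2, 21)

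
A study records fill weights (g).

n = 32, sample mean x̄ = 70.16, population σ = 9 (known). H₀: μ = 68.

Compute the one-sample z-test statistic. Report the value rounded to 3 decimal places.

SE = σ/√n = 9/√32 = 1.5910
z = (x̄−μ₀)/SE = (70.16−68)/1.5910 = 1.3576

test statistic = 1.358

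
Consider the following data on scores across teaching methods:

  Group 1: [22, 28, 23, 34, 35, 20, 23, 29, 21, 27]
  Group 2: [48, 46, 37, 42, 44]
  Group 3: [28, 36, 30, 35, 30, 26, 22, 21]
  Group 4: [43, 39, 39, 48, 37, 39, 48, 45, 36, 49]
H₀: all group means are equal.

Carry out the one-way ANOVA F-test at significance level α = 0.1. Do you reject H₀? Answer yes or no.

reject H₀: yes

Group means [26.20, 43.40, 28.50, 42.30], grand mean 34.242
SSB = Σnᵢ(x̄ᵢ−x̄)² = 1979.161; SSW = ΣΣ(x−x̄ᵢ)² = 750.900
MSB = 1979.161/3 = 659.7202; MSW = 750.900/29 = 25.8931
F = MSB/MSW = 25.4786
df = (3, 29)
p-value (upper-tail) = 0.00000
At α=0.1: p < α → reject H₀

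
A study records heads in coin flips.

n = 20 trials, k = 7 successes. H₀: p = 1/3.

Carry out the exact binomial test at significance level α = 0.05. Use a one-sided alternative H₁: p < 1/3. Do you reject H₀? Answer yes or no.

Exact binomial: n=20, k=7, p₀=1/3=0.3333
P(X≤7) from Σ C(n,i)·p₀^i·(1−p₀)^(n−i)
p-value (one-sided, H₁ less) = 0.66147
At α=0.05: p ≥ α → fail to reject H₀

reject H₀: no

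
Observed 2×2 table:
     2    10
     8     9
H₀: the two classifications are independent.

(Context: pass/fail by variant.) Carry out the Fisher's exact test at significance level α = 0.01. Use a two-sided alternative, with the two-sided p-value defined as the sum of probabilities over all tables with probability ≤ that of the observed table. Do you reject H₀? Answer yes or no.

Margins: r₁=12, r₂=17, c₁=10, c₂=19, n=29
p_obs = C(12,2)·C(17,8)/C(29,10); sum pmf over tables with pmf ≤ p_obs
p-value (two-sided) = 0.12608
At α=0.01: p ≥ α → fail to reject H₀

reject H₀: no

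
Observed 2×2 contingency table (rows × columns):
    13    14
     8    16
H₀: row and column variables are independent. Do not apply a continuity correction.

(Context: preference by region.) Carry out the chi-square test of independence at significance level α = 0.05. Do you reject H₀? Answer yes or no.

Row totals [27, 24], col totals [21, 30], n=51
χ² = (13−11.12)²/11.12 + (14−15.88)²/15.88 + (8−9.88)²/9.88 + (16−14.12)²/14.12 = 1.1513
df = 1
p-value (upper-tail) = 0.28327
At α=0.05: p ≥ α → fail to reject H₀

reject H₀: no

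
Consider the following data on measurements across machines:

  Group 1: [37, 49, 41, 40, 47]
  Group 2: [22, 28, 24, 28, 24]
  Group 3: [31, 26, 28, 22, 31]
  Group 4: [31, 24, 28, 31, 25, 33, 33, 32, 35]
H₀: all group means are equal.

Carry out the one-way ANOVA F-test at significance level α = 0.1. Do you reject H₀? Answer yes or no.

reject H₀: yes

Group means [42.80, 25.20, 27.60, 30.22], grand mean 31.250
SSB = Σnᵢ(x̄ᵢ−x̄)² = 926.144; SSW = ΣΣ(x−x̄ᵢ)² = 300.356
MSB = 926.144/3 = 308.7148; MSW = 300.356/20 = 15.0178
F = MSB/MSW = 20.5566
df = (3, 20)
p-value (upper-tail) = 0.00000
At α=0.1: p < α → reject H₀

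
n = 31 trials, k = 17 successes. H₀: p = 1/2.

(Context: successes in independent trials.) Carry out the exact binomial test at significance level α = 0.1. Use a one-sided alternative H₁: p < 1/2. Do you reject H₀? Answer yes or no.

reject H₀: no

Exact binomial: n=31, k=17, p₀=1/2=0.5000
P(X≤17) from Σ C(n,i)·p₀^i·(1−p₀)^(n−i)
p-value (one-sided, H₁ less) = 0.76344
At α=0.1: p ≥ α → fail to reject H₀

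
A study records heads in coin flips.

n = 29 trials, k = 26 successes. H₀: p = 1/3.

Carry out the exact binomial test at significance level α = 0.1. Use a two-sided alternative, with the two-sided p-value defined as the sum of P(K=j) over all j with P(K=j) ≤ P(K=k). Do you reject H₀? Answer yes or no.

Exact binomial: n=29, k=26, p₀=1/3=0.3333
P(X=j) = C(n,j)·p₀^j·(1−p₀)^(n−j); p = Σ P(X=j) over j with P(X=j) ≤ P(X=26)
p-value (two-sided) = 0.00000
At α=0.1: p < α → reject H₀

reject H₀: yes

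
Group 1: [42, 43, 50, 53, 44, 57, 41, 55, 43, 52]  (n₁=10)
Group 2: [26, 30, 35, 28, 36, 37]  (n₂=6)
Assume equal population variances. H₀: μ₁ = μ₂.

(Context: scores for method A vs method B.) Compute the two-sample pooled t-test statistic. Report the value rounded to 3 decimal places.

x̄₁=48.000, s₁=6.018, n₁=10
x̄₂=32.000, s₂=4.604, n₂=6
s_p² = [9·6.018² + 5·4.604²]/14 = 30.8571
SE = √(s_p²·(1/10+1/6)) = 2.8685
t = (48.000−32.000)/2.8685 = 5.5777
df = 14

test statistic = 5.578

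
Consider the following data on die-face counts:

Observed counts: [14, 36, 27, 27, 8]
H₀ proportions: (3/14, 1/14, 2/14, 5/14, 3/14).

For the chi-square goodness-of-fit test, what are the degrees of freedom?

degrees of freedom = 4

df = k − 1 = 5 − 1 = 4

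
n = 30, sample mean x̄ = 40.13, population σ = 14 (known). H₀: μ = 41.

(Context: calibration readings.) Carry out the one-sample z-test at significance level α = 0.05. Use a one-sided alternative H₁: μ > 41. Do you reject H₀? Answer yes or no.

reject H₀: no

SE = σ/√n = 14/√30 = 2.5560
z = (x̄−μ₀)/SE = (40.13−41)/2.5560 = -0.3404
p-value (one-sided, H₁ greater) = 0.63321
At α=0.05: p ≥ α → fail to reject H₀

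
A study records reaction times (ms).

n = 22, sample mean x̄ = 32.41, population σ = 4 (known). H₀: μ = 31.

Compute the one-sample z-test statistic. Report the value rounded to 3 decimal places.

test statistic = 1.653

SE = σ/√n = 4/√22 = 0.8528
z = (x̄−μ₀)/SE = (32.41−31)/0.8528 = 1.6534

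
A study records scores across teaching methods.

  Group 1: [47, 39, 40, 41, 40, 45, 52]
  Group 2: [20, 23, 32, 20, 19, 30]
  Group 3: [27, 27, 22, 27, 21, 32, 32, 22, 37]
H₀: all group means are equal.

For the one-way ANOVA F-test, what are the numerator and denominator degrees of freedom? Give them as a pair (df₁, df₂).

degrees of freedom = [2, 19]

k = 3 groups, N = 22 total
df = (k−1, N−k) = (3−1, 22−3) = (2, 19)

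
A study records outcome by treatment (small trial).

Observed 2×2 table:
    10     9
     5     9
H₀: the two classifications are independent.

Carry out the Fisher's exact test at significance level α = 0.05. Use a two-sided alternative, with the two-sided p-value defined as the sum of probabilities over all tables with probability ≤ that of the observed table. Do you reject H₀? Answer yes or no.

Margins: r₁=19, r₂=14, c₁=15, c₂=18, n=33
p_obs = C(19,10)·C(14,5)/C(33,15); sum pmf over tables with pmf ≤ p_obs
p-value (two-sided) = 0.48242
At α=0.05: p ≥ α → fail to reject H₀

reject H₀: no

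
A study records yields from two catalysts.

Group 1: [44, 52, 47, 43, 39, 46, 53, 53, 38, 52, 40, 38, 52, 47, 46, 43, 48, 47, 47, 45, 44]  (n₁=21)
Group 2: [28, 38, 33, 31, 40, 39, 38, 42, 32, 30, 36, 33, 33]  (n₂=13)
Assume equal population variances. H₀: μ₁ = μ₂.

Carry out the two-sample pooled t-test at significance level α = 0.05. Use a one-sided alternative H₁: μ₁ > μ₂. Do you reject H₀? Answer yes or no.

x̄₁=45.905, s₁=4.763, n₁=21
x̄₂=34.846, s₂=4.279, n₂=13
s_p² = [20·4.763² + 12·4.279²]/32 = 21.0469
SE = √(s_p²·(1/21+1/13)) = 1.6190
t = (45.905−34.846)/1.6190 = 6.8304
df = 32
p-value (one-sided, H₁ greater) = 0.00000
At α=0.05: p < α → reject H₀

reject H₀: yes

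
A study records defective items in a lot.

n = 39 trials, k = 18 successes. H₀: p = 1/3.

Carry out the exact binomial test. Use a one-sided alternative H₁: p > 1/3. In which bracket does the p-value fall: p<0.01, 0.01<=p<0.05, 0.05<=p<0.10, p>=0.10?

p-value bracket: 0.05<=p<0.10

Exact binomial: n=39, k=18, p₀=1/3=0.3333
P(X≥18) from Σ C(n,i)·p₀^i·(1−p₀)^(n−i)
p-value (one-sided, H₁ greater) = 0.06560
→ bracket: 0.05<=p<0.10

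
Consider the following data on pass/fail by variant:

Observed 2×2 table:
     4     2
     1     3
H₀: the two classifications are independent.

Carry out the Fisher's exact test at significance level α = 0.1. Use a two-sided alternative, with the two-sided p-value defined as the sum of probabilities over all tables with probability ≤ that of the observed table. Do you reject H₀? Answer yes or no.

Margins: r₁=6, r₂=4, c₁=5, c₂=5, n=10
p_obs = C(6,4)·C(4,1)/C(10,5); sum pmf over tables with pmf ≤ p_obs
p-value (two-sided) = 0.52381
At α=0.1: p ≥ α → fail to reject H₀

reject H₀: no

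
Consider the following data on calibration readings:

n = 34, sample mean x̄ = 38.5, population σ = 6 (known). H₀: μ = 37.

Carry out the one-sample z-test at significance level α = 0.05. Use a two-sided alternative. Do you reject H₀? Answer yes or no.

SE = σ/√n = 6/√34 = 1.0290
z = (x̄−μ₀)/SE = (38.5−37)/1.0290 = 1.4577
p-value (two-sided) = 0.14491
At α=0.05: p ≥ α → fail to reject H₀

reject H₀: no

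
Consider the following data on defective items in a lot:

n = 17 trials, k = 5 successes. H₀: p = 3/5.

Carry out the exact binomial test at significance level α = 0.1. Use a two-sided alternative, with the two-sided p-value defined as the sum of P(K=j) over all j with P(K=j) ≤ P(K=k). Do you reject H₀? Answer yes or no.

reject H₀: yes

Exact binomial: n=17, k=5, p₀=3/5=0.6000
P(X=j) = C(n,j)·p₀^j·(1−p₀)^(n−j); p = Σ P(X=j) over j with P(X=j) ≤ P(X=5)
p-value (two-sided) = 0.01268
At α=0.1: p < α → reject H₀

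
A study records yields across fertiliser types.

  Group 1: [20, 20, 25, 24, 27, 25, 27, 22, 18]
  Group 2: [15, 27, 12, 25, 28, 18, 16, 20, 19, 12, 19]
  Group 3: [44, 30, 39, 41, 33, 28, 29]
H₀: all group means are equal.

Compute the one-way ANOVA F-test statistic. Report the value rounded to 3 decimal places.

Group means [23.11, 19.18, 34.86], grand mean 24.556
SSB = Σnᵢ(x̄ᵢ−x̄)² = 1079.284; SSW = ΣΣ(x−x̄ᵢ)² = 637.382
MSB = 1079.284/2 = 539.6421; MSW = 637.382/24 = 26.5576
F = MSB/MSW = 20.3197
df = (2, 24)

test statistic = 20.320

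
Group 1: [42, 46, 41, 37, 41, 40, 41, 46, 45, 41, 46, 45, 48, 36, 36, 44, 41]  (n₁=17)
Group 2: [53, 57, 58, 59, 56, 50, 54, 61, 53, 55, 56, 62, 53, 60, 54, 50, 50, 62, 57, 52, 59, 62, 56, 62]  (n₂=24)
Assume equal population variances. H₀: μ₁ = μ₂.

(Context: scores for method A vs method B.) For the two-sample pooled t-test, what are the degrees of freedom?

df = n₁ + n₂ − 2 = 17 + 24 − 2 = 39

degrees of freedom = 39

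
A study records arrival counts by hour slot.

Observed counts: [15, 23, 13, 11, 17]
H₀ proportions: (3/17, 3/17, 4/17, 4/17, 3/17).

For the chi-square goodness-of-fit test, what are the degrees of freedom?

degrees of freedom = 4

df = k − 1 = 5 − 1 = 4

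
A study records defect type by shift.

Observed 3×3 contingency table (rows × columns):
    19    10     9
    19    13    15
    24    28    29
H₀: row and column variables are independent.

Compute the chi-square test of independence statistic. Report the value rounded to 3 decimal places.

test statistic = 5.003

Row totals [38, 47, 81], col totals [62, 51, 53], n=166
χ² = (19−14.19)²/14.19 + (10−11.67)²/11.67 + (9−12.13)²/12.13 + (19−17.55)²/17.55 + (13−14.44)²/14.44 + (15−15.01)²/15.01 + (24−30.25)²/30.25 + (28−24.89)²/24.89 + (29−25.86)²/25.86 = 5.0030
df = 4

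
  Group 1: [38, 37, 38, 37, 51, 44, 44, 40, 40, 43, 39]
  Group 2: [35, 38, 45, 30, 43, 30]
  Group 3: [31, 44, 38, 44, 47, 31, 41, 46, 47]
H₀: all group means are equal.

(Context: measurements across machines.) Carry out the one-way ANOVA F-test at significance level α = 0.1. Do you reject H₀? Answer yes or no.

reject H₀: no

Group means [41.00, 36.83, 41.00], grand mean 40.038
SSB = Σnᵢ(x̄ᵢ−x̄)² = 80.128; SSW = ΣΣ(x−x̄ᵢ)² = 704.833
MSB = 80.128/2 = 40.0641; MSW = 704.833/23 = 30.6449
F = MSB/MSW = 1.3074
df = (2, 23)
p-value (upper-tail) = 0.28989
At α=0.1: p ≥ α → fail to reject H₀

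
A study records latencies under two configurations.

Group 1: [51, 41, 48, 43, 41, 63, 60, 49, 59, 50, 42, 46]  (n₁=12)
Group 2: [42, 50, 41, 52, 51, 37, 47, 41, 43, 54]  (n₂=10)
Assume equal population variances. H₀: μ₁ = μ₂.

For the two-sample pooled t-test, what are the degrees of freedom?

df = n₁ + n₂ − 2 = 12 + 10 − 2 = 20

degrees of freedom = 20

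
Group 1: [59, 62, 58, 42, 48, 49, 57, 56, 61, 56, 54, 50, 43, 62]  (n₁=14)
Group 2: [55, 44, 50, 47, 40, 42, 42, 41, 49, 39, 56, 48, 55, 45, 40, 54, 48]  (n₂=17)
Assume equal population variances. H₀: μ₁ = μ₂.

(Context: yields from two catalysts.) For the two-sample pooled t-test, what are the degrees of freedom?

df = n₁ + n₂ − 2 = 14 + 17 − 2 = 29

degrees of freedom = 29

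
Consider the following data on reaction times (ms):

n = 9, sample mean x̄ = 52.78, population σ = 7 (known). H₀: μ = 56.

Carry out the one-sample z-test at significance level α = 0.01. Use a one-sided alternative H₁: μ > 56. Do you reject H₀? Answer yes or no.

SE = σ/√n = 7/√9 = 2.3333
z = (x̄−μ₀)/SE = (52.78−56)/2.3333 = -1.3800
p-value (one-sided, H₁ greater) = 0.91621
At α=0.01: p ≥ α → fail to reject H₀

reject H₀: no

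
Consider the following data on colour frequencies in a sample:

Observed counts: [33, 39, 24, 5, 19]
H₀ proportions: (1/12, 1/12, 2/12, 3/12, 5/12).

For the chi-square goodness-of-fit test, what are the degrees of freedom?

degrees of freedom = 4

df = k − 1 = 5 − 1 = 4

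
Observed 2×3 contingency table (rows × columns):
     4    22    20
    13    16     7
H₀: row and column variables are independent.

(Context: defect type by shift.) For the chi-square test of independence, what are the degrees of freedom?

df = (r−1)(c−1) = (2−1)·(3−1) = 2

degrees of freedom = 2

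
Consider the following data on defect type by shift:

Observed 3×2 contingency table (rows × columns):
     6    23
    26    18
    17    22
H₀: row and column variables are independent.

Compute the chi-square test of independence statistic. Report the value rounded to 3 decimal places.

test statistic = 10.475

Row totals [29, 44, 39], col totals [49, 63], n=112
χ² = (6−12.69)²/12.69 + (23−16.31)²/16.31 + (26−19.25)²/19.25 + (18−24.75)²/24.75 + (17−17.06)²/17.06 + (22−21.94)²/21.94 = 10.4748
df = 2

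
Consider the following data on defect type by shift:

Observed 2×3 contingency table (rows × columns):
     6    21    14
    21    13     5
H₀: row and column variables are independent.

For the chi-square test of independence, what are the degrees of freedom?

degrees of freedom = 2

df = (r−1)(c−1) = (2−1)·(3−1) = 2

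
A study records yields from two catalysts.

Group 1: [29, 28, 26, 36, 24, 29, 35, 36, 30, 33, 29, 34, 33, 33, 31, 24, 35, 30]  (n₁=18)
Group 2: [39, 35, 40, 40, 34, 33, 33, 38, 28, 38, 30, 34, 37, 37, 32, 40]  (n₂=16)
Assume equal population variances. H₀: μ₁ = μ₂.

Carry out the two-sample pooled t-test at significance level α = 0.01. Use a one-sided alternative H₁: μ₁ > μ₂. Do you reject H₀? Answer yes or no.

x̄₁=30.833, s₁=3.823, n₁=18
x̄₂=35.500, s₂=3.706, n₂=16
s_p² = [17·3.823² + 15·3.706²]/32 = 14.2031
SE = √(s_p²·(1/18+1/16)) = 1.2949
t = (30.833−35.500)/1.2949 = -3.6039
df = 32
p-value (one-sided, H₁ greater) = 0.99947
At α=0.01: p ≥ α → fail to reject H₀

reject H₀: no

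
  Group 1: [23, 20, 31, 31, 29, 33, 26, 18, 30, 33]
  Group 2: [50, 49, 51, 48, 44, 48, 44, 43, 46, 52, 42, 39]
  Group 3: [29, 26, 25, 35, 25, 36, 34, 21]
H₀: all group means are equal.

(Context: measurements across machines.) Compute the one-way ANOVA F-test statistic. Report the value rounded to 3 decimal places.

test statistic = 50.009

Group means [27.40, 46.33, 28.88], grand mean 35.367
SSB = Σnᵢ(x̄ᵢ−x̄)² = 2415.025; SSW = ΣΣ(x−x̄ᵢ)² = 651.942
MSB = 2415.025/2 = 1207.5125; MSW = 651.942/27 = 24.1460
F = MSB/MSW = 50.0088
df = (2, 27)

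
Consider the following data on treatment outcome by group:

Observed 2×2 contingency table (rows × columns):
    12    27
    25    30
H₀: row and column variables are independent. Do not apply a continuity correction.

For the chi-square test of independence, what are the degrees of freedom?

df = (r−1)(c−1) = (2−1)·(2−1) = 1

degrees of freedom = 1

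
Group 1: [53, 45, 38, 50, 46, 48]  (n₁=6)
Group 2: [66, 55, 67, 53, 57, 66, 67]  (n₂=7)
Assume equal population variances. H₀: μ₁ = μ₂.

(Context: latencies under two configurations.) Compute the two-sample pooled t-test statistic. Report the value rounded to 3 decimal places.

test statistic = -4.638

x̄₁=46.667, s₁=5.125, n₁=6
x̄₂=61.571, s₂=6.268, n₂=7
s_p² = [5·5.125² + 6·6.268²]/11 = 33.3680
SE = √(s_p²·(1/6+1/7)) = 3.2137
t = (46.667−61.571)/3.2137 = -4.6378
df = 11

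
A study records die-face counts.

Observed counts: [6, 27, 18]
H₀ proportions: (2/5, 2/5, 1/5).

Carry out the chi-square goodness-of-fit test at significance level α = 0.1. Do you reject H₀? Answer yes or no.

reject H₀: yes

n = 51; E_i = n·p_i = [20.40, 20.40, 10.20]
χ² = (6−20.40)²/20.40 + (27−20.40)²/20.40 + (18−10.20)²/10.20 = 18.2647
df = 2
p-value (upper-tail) = 0.00011
At α=0.1: p < α → reject H₀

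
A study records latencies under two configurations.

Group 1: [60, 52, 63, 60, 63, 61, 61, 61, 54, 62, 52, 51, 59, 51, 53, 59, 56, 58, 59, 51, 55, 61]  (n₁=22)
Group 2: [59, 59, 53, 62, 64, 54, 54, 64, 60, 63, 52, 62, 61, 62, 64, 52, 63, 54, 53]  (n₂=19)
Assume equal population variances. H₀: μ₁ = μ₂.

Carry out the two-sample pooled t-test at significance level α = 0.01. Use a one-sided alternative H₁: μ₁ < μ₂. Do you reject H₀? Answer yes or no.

reject H₀: no

x̄₁=57.364, s₁=4.238, n₁=22
x̄₂=58.684, s₂=4.607, n₂=19
s_p² = [21·4.238² + 18·4.607²]/39 = 19.4666
SE = √(s_p²·(1/22+1/19)) = 1.3818
t = (57.364−58.684)/1.3818 = -0.9557
df = 39
p-value (one-sided, H₁ less) = 0.17256
At α=0.01: p ≥ α → fail to reject H₀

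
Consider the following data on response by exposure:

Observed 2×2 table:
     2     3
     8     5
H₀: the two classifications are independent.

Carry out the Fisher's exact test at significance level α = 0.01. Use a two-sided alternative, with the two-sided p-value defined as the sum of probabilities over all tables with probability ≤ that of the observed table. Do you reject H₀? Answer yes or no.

reject H₀: no

Margins: r₁=5, r₂=13, c₁=10, c₂=8, n=18
p_obs = C(5,2)·C(13,8)/C(18,10); sum pmf over tables with pmf ≤ p_obs
p-value (two-sided) = 0.60784
At α=0.01: p ≥ α → fail to reject H₀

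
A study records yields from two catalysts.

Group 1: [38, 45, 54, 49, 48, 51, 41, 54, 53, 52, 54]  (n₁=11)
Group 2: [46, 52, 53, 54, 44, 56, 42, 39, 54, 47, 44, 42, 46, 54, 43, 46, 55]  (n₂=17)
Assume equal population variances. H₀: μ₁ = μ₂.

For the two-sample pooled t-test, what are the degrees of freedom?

degrees of freedom = 26

df = n₁ + n₂ − 2 = 11 + 17 − 2 = 26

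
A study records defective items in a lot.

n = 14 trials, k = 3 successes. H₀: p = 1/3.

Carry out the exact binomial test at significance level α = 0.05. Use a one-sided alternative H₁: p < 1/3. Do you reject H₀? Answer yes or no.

reject H₀: no

Exact binomial: n=14, k=3, p₀=1/3=0.3333
P(X≤3) from Σ C(n,i)·p₀^i·(1−p₀)^(n−i)
p-value (one-sided, H₁ less) = 0.26119
At α=0.05: p ≥ α → fail to reject H₀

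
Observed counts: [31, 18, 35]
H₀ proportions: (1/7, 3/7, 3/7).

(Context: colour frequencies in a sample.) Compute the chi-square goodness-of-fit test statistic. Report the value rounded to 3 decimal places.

n = 84; E_i = n·p_i = [12.00, 36.00, 36.00]
χ² = (31−12.00)²/12.00 + (18−36.00)²/36.00 + (35−36.00)²/36.00 = 39.1111
df = 2

test statistic = 39.111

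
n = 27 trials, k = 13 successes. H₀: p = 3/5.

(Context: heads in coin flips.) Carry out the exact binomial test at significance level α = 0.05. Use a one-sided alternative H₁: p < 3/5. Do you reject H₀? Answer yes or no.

reject H₀: no

Exact binomial: n=27, k=13, p₀=3/5=0.6000
P(X≤13) from Σ C(n,i)·p₀^i·(1−p₀)^(n−i)
p-value (one-sided, H₁ less) = 0.14465
At α=0.05: p ≥ α → fail to reject H₀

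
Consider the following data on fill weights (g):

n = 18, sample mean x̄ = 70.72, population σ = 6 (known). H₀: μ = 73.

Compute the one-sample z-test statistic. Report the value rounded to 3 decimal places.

test statistic = -1.612

SE = σ/√n = 6/√18 = 1.4142
z = (x̄−μ₀)/SE = (70.72−73)/1.4142 = -1.6122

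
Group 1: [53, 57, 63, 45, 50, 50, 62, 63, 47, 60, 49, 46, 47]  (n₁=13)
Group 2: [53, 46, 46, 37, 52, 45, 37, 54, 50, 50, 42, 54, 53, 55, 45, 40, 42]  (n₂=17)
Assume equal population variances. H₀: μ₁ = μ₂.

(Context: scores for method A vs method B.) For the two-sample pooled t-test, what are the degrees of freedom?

df = n₁ + n₂ − 2 = 13 + 17 − 2 = 28

degrees of freedom = 28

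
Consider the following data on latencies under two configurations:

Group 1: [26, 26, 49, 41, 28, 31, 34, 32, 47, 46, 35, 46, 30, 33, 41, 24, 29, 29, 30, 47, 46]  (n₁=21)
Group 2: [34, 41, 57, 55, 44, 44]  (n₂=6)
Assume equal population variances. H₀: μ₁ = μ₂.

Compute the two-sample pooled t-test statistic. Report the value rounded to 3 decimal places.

test statistic = -2.597

x̄₁=35.714, s₁=8.344, n₁=21
x̄₂=45.833, s₂=8.704, n₂=6
s_p² = [20·8.344² + 5·8.704²]/25 = 70.8448
SE = √(s_p²·(1/21+1/6)) = 3.8963
t = (35.714−45.833)/3.8963 = -2.5971
df = 25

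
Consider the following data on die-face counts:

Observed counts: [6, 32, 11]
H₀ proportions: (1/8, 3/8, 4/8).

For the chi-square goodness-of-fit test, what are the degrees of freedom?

degrees of freedom = 2

df = k − 1 = 3 − 1 = 2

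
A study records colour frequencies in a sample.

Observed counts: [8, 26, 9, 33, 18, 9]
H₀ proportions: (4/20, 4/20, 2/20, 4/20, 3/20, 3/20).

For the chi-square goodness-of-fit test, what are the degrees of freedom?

degrees of freedom = 5

df = k − 1 = 6 − 1 = 5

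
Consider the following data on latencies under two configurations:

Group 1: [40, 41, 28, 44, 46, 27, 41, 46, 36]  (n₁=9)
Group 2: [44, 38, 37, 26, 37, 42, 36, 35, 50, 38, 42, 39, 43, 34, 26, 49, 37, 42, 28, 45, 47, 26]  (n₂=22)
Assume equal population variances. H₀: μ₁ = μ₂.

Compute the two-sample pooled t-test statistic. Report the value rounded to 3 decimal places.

x̄₁=38.778, s₁=7.120, n₁=9
x̄₂=38.227, s₂=7.131, n₂=22
s_p² = [8·7.120² + 21·7.131²]/29 = 50.8076
SE = √(s_p²·(1/9+1/22)) = 2.8204
t = (38.778−38.227)/2.8204 = 0.1952
df = 29

test statistic = 0.195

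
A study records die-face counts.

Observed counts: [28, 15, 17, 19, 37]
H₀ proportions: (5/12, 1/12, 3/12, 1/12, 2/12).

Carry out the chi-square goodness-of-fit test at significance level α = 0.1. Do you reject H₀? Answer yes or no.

n = 116; E_i = n·p_i = [48.33, 9.67, 29.00, 9.67, 19.33]
χ² = (28−48.33)²/48.33 + (15−9.67)²/9.67 + (17−29.00)²/29.00 + (19−9.67)²/9.67 + (37−19.33)²/19.33 = 41.6172
df = 4
p-value (upper-tail) = 0.00000
At α=0.1: p < α → reject H₀

reject H₀: yes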